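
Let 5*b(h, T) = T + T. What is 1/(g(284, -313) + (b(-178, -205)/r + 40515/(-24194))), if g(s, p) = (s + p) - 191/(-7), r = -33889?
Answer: -5739373262/19436128081 ≈ -0.29529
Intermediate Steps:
b(h, T) = 2*T/5 (b(h, T) = (T + T)/5 = (2*T)/5 = 2*T/5)
g(s, p) = 191/7 + p + s (g(s, p) = (p + s) - 191*(-⅐) = (p + s) + 191/7 = 191/7 + p + s)
1/(g(284, -313) + (b(-178, -205)/r + 40515/(-24194))) = 1/((191/7 - 313 + 284) + (((⅖)*(-205))/(-33889) + 40515/(-24194))) = 1/(-12/7 + (-82*(-1/33889) + 40515*(-1/24194))) = 1/(-12/7 + (82/33889 - 40515/24194)) = 1/(-12/7 - 1371028927/819910466) = 1/(-19436128081/5739373262) = -5739373262/19436128081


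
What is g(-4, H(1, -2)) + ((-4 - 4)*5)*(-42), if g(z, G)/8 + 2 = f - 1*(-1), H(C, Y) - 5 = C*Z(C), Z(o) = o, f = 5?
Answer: 1712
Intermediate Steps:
H(C, Y) = 5 + C² (H(C, Y) = 5 + C*C = 5 + C²)
g(z, G) = 32 (g(z, G) = -16 + 8*(5 - 1*(-1)) = -16 + 8*(5 + 1) = -16 + 8*6 = -16 + 48 = 32)
g(-4, H(1, -2)) + ((-4 - 4)*5)*(-42) = 32 + ((-4 - 4)*5)*(-42) = 32 - 8*5*(-42) = 32 - 40*(-42) = 32 + 1680 = 1712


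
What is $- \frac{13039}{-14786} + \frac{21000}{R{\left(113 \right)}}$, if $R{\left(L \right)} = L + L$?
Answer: $\frac{156726407}{1670818} \approx 93.802$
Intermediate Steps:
$R{\left(L \right)} = 2 L$
$- \frac{13039}{-14786} + \frac{21000}{R{\left(113 \right)}} = - \frac{13039}{-14786} + \frac{21000}{2 \cdot 113} = \left(-13039\right) \left(- \frac{1}{14786}\right) + \frac{21000}{226} = \frac{13039}{14786} + 21000 \cdot \frac{1}{226} = \frac{13039}{14786} + \frac{10500}{113} = \frac{156726407}{1670818}$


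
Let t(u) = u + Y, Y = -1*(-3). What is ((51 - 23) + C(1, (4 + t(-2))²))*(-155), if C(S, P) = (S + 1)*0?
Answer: -4340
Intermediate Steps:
Y = 3
t(u) = 3 + u (t(u) = u + 3 = 3 + u)
C(S, P) = 0 (C(S, P) = (1 + S)*0 = 0)
((51 - 23) + C(1, (4 + t(-2))²))*(-155) = ((51 - 23) + 0)*(-155) = (28 + 0)*(-155) = 28*(-155) = -4340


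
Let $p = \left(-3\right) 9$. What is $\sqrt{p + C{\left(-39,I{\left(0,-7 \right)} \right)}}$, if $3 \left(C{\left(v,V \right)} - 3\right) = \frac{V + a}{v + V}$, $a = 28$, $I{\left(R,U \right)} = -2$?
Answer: $\frac{i \sqrt{366294}}{123} \approx 4.9205 i$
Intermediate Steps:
$C{\left(v,V \right)} = 3 + \frac{28 + V}{3 \left(V + v\right)}$ ($C{\left(v,V \right)} = 3 + \frac{\left(V + 28\right) \frac{1}{v + V}}{3} = 3 + \frac{\left(28 + V\right) \frac{1}{V + v}}{3} = 3 + \frac{\frac{1}{V + v} \left(28 + V\right)}{3} = 3 + \frac{28 + V}{3 \left(V + v\right)}$)
$p = -27$
$\sqrt{p + C{\left(-39,I{\left(0,-7 \right)} \right)}} = \sqrt{-27 + \frac{28 + 9 \left(-39\right) + 10 \left(-2\right)}{3 \left(-2 - 39\right)}} = \sqrt{-27 + \frac{28 - 351 - 20}{3 \left(-41\right)}} = \sqrt{-27 + \frac{1}{3} \left(- \frac{1}{41}\right) \left(-343\right)} = \sqrt{-27 + \frac{343}{123}} = \sqrt{- \frac{2978}{123}} = \frac{i \sqrt{366294}}{123}$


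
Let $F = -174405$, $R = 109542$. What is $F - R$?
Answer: $-283947$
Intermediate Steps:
$F - R = -174405 - 109542 = -283947$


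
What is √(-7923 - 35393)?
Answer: 14*I*√221 ≈ 208.13*I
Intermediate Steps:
√(-7923 - 35393) = √(-43316) = 14*I*√221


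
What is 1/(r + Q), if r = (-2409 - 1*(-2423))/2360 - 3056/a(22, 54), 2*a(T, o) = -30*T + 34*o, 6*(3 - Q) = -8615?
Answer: 173460/248679539 ≈ 0.00069752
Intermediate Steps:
Q = 8633/6 (Q = 3 - ⅙*(-8615) = 3 + 8615/6 = 8633/6 ≈ 1438.8)
a(T, o) = -15*T + 17*o (a(T, o) = (-30*T + 34*o)/2 = -15*T + 17*o)
r = -900491/173460 (r = (-2409 - 1*(-2423))/2360 - 3056/(-15*22 + 17*54) = (-2409 + 2423)*(1/2360) - 3056/(-330 + 918) = 14*(1/2360) - 3056/588 = 7/1180 - 3056*1/588 = 7/1180 - 764/147 = -900491/173460 ≈ -5.1913)
1/(r + Q) = 1/(-900491/173460 + 8633/6) = 1/(248679539/173460) = 173460/248679539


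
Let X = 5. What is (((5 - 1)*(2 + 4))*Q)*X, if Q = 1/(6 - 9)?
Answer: -40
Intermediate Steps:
Q = -⅓ (Q = 1/(-3) = -⅓ ≈ -0.33333)
(((5 - 1)*(2 + 4))*Q)*X = (((5 - 1)*(2 + 4))*(-⅓))*5 = ((4*6)*(-⅓))*5 = (24*(-⅓))*5 = -8*5 = -40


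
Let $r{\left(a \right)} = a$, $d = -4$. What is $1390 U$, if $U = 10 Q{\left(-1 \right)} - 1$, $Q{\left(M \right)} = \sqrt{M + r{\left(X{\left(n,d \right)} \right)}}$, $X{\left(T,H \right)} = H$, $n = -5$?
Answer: $-1390 + 13900 i \sqrt{5} \approx -1390.0 + 31081.0 i$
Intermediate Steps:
$Q{\left(M \right)} = \sqrt{-4 + M}$ ($Q{\left(M \right)} = \sqrt{M - 4} = \sqrt{-4 + M}$)
$U = -1 + 10 i \sqrt{5}$ ($U = 10 \sqrt{-4 - 1} - 1 = 10 \sqrt{-5} - 1 = 10 i \sqrt{5} - 1 = -1 + 10 i \sqrt{5} \approx -1.0 + 22.361 i$)
$1390 U = 1390 \left(-1 + 10 i \sqrt{5}\right) = -1390 + 13900 i \sqrt{5}$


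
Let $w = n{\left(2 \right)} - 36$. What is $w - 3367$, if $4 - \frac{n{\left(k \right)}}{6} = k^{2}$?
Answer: $-3403$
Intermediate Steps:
$n{\left(k \right)} = 24 - 6 k^{2}$
$w = -36$ ($w = \left(24 - 6 \cdot 2^{2}\right) - 36 = \left(24 - 24\right) - 36 = 0 - 36 = -36$)
$w - 3367 = -36 - 3367 = -3403$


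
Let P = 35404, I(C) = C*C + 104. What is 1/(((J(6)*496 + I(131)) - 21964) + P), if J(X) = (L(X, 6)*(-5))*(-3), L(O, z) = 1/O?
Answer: 1/31945 ≈ 3.1304e-5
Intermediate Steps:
I(C) = 104 + C² (I(C) = C² + 104 = 104 + C²)
J(X) = 15/X (J(X) = (-5/X)*(-3) = -5/X*(-3) = 15/X)
1/(((J(6)*496 + I(131)) - 21964) + P) = 1/((((15/6)*496 + (104 + 131²)) - 21964) + 35404) = 1/((((15*(⅙))*496 + (104 + 17161)) - 21964) + 35404) = 1/((((5/2)*496 + 17265) - 21964) + 35404) = 1/(((1240 + 17265) - 21964) + 35404) = 1/((18505 - 21964) + 35404) = 1/(-3459 + 35404) = 1/31945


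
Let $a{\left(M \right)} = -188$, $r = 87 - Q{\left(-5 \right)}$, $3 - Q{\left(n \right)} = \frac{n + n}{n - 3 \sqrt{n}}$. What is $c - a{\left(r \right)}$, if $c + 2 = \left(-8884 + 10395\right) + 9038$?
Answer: $10735$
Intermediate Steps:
$Q{\left(n \right)} = 3 - \frac{2 n}{n - 3 \sqrt{n}}$ ($Q{\left(n \right)} = 3 - \frac{n + n}{n - 3 \sqrt{n}} = 3 - \frac{2 n}{n - 3 \sqrt{n}}$)
$r = 87 - \frac{5 + 9 i \sqrt{5}}{5 + 3 i \sqrt{5}}$ ($r = 87 - \frac{\left(-1\right) \left(-5\right) + 9 \sqrt{-5}}{\left(-1\right) \left(-5\right) + 3 \sqrt{-5}} = 87 - \frac{5 + 9 i \sqrt{5}}{5 + 3 i \sqrt{5}} \approx 84.714 - 0.95831 i$)
$c = 10547$ ($c = -2 + \left(\left(-8884 + 10395\right) + 9038\right) = -2 + \left(1511 + 9038\right) = -2 + 10549 = 10547$)
$c - a{\left(r \right)} = 10547 - -188 = 10547 + 188 = 10735$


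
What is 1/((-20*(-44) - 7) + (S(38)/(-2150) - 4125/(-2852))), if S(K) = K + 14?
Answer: 3065900/2680890923 ≈ 0.0011436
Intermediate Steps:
S(K) = 14 + K
1/((-20*(-44) - 7) + (S(38)/(-2150) - 4125/(-2852))) = 1/((-20*(-44) - 7) + ((14 + 38)/(-2150) - 4125/(-2852))) = 1/((880 - 7) + (52*(-1/2150) - 4125*(-1/2852))) = 1/(873 + (-26/1075 + 4125/2852)) = 1/(873 + 4360223/3065900) = 1/(2680890923/3065900) = 3065900/2680890923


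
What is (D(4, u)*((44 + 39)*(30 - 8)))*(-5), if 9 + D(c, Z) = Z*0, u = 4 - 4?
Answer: 82170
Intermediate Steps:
u = 0
D(c, Z) = -9 (D(c, Z) = -9 + Z*0 = -9 + 0 = -9)
(D(4, u)*((44 + 39)*(30 - 8)))*(-5) = -9*(44 + 39)*(30 - 8)*(-5) = -747*22*(-5) = -9*1826*(-5) = -16434*(-5) = 82170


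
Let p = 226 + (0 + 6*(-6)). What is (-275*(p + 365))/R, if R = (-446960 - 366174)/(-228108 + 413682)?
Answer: 14161615875/406567 ≈ 34832.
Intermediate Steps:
p = 190 (p = 226 + (0 - 36) = 226 - 36 = 190)
R = -406567/92787 (R = -813134/185574 = -813134*1/185574 = -406567/92787 ≈ -4.3817)
(-275*(p + 365))/R = (-275*(190 + 365))/(-406567/92787) = -275*555*(-92787/406567) = -152625*(-92787/406567) = 14161615875/406567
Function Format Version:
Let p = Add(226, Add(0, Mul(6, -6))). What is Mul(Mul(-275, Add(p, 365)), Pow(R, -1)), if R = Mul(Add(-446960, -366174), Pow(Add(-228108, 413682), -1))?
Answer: Rational(14161615875, 406567) ≈ 34832.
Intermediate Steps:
p = 190 (p = Add(226, Add(0, -36)) = Add(226, -36) = 190)
R = Rational(-406567, 92787) (R = Mul(-813134, Pow(185574, -1)) = Mul(-813134, Rational(1, 185574)) = Rational(-406567, 92787) ≈ -4.3817)
Mul(Mul(-275, Add(p, 365)), Pow(R, -1)) = Mul(Mul(-275, Add(190, 365)), Pow(Rational(-406567, 92787), -1)) = Mul(Mul(-275, 555), Rational(-92787, 406567)) = Mul(-152625, Rational(-92787, 406567)) = Rational(14161615875, 406567)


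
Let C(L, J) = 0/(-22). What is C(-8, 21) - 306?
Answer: -306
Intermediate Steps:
C(L, J) = 0 (C(L, J) = 0*(-1/22) = 0)
C(-8, 21) - 306 = 0 - 306 = -306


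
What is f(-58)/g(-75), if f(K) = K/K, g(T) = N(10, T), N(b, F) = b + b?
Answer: 1/20 ≈ 0.050000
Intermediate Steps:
N(b, F) = 2*b
g(T) = 20 (g(T) = 2*10 = 20)
f(K) = 1
f(-58)/g(-75) = 1/20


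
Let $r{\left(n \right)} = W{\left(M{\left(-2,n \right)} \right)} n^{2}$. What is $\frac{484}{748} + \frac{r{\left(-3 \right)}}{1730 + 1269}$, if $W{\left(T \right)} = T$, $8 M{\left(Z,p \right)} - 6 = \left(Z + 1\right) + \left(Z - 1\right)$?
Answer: $\frac{132109}{203932} \approx 0.64781$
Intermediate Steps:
$M{\left(Z,p \right)} = \frac{3}{4} + \frac{Z}{4}$ ($M{\left(Z,p \right)} = \frac{3}{4} + \frac{\left(Z + 1\right) + \left(Z - 1\right)}{8} = \frac{3}{4} + \frac{\left(1 + Z\right) + \left(-1 + Z\right)}{8} = \frac{3}{4} + \frac{2 Z}{8} = \frac{3}{4} + \frac{Z}{4}$)
$r{\left(n \right)} = \frac{n^{2}}{4}$ ($r{\left(n \right)} = \left(\frac{3}{4} + \frac{1}{4} \left(-2\right)\right) n^{2} = \left(\frac{3}{4} - \frac{1}{2}\right) n^{2} = \frac{n^{2}}{4}$)
$\frac{484}{748} + \frac{r{\left(-3 \right)}}{1730 + 1269} = \frac{484}{748} + \frac{\frac{1}{4} \left(-3\right)^{2}}{1730 + 1269} = 484 \cdot \frac{1}{748} + \frac{\frac{1}{4} \cdot 9}{2999} = \frac{11}{17} + \frac{9}{4} \cdot \frac{1}{2999} = \frac{11}{17} + \frac{9}{11996} = \frac{132109}{203932}$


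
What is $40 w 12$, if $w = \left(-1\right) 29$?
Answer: $-13920$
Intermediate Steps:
$w = -29$
$40 w 12 = 40 \left(-29\right) 12 = \left(-1160\right) 12 = -13920$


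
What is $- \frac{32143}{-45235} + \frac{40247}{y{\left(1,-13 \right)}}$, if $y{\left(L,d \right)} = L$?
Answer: $\frac{1820605188}{45235} \approx 40248.0$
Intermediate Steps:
$- \frac{32143}{-45235} + \frac{40247}{y{\left(1,-13 \right)}} = - \frac{32143}{-45235} + \frac{40247}{1} = \left(-32143\right) \left(- \frac{1}{45235}\right) + 40247 \cdot 1 = \frac{32143}{45235} + 40247 = \frac{1820605188}{45235}$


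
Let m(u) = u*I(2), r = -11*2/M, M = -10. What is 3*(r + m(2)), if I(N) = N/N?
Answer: 63/5 ≈ 12.600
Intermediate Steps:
r = 11/5 (r = -11/((-10/2)) = -11/((-10*1/2)) = -11/(-5) = -11*(-1/5) = 11/5 ≈ 2.2000)
I(N) = 1
m(u) = u (m(u) = u*1 = u)
3*(r + m(2)) = 3*(11/5 + 2) = 3*(21/5) = 63/5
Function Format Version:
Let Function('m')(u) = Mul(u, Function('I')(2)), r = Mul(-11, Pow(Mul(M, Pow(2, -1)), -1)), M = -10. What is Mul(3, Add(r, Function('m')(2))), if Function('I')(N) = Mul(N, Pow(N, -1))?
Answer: Rational(63, 5) ≈ 12.600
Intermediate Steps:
r = Rational(11, 5) (r = Mul(-11, Pow(Mul(-10, Pow(2, -1)), -1)) = Mul(-11, Pow(Mul(-10, Rational(1, 2)), -1)) = Mul(-11, Pow(-5, -1)) = Mul(-11, Rational(-1, 5)) = Rational(11, 5) ≈ 2.2000)
Function('I')(N) = 1
Function('m')(u) = u (Function('m')(u) = Mul(u, 1) = u)
Mul(3, Add(r, Function('m')(2))) = Mul(3, Add(Rational(11, 5), 2)) = Mul(3, Rational(21, 5)) = Rational(63, 5)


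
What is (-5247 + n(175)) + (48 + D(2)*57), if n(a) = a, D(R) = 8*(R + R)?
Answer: -3200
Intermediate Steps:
D(R) = 16*R (D(R) = 8*(2*R) = 16*R)
(-5247 + n(175)) + (48 + D(2)*57) = (-5247 + 175) + (48 + (16*2)*57) = -5072 + (48 + 32*57) = -5072 + (48 + 1824) = -5072 + 1872 = -3200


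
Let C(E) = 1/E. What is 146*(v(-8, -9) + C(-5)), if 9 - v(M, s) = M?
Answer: 12264/5 ≈ 2452.8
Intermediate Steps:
v(M, s) = 9 - M
146*(v(-8, -9) + C(-5)) = 146*((9 - 1*(-8)) + 1/(-5)) = 146*((9 + 8) - ⅕) = 146*(17 - ⅕) = 146*(84/5) = 12264/5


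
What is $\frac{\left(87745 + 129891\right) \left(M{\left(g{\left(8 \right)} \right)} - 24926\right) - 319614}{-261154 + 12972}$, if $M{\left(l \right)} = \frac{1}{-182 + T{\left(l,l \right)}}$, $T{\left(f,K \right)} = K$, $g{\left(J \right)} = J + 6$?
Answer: $\frac{227854865509}{10423644} \approx 21859.0$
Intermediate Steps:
$g{\left(J \right)} = 6 + J$
$M{\left(l \right)} = \frac{1}{-182 + l}$
$\frac{\left(87745 + 129891\right) \left(M{\left(g{\left(8 \right)} \right)} - 24926\right) - 319614}{-261154 + 12972} = \frac{\left(87745 + 129891\right) \left(\frac{1}{-182 + \left(6 + 8\right)} - 24926\right) - 319614}{-261154 + 12972} = \frac{217636 \left(\frac{1}{-182 + 14} - 24926\right) - 319614}{-248182} = \left(217636 \left(\frac{1}{-168} - 24926\right) - 319614\right) \left(- \frac{1}{248182}\right) = \left(217636 \left(- \frac{1}{168} - 24926\right) - 319614\right) \left(- \frac{1}{248182}\right) = \left(217636 \left(- \frac{4187569}{168}\right) - 319614\right) \left(- \frac{1}{248182}\right) = \left(- \frac{227841441721}{42} - 319614\right) \left(- \frac{1}{248182}\right) = \left(- \frac{227854865509}{42}\right) \left(- \frac{1}{248182}\right) = \frac{227854865509}{10423644}$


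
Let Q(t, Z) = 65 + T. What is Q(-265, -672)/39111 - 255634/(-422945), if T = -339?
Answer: 9882214444/16541801895 ≈ 0.59741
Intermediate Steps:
Q(t, Z) = -274 (Q(t, Z) = 65 - 339 = -274)
Q(-265, -672)/39111 - 255634/(-422945) = -274/39111 - 255634/(-422945) = -274*1/39111 - 255634*(-1/422945) = -274/39111 + 255634/422945 = 9882214444/16541801895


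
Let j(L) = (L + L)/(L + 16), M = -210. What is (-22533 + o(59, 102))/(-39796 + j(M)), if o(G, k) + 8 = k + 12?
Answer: 2175419/3860002 ≈ 0.56358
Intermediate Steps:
o(G, k) = 4 + k (o(G, k) = -8 + (k + 12) = -8 + (12 + k) = 4 + k)
j(L) = 2*L/(16 + L) (j(L) = (2*L)/(16 + L) = 2*L/(16 + L))
(-22533 + o(59, 102))/(-39796 + j(M)) = (-22533 + (4 + 102))/(-39796 + 2*(-210)/(16 - 210)) = (-22533 + 106)/(-39796 + 2*(-210)/(-194)) = -22427/(-39796 + 2*(-210)*(-1/194)) = -22427/(-39796 + 210/97) = -22427/(-3860002/97) = -22427*(-97/3860002) = 2175419/3860002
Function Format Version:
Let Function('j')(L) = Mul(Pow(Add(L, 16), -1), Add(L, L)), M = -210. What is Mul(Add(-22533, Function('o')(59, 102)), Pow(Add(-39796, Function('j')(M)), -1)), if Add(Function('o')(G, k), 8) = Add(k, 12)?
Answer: Rational(2175419, 3860002) ≈ 0.56358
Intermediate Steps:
Function('o')(G, k) = Add(4, k) (Function('o')(G, k) = Add(-8, Add(k, 12)) = Add(-8, Add(12, k)) = Add(4, k))
Function('j')(L) = Mul(2, L, Pow(Add(16, L), -1)) (Function('j')(L) = Mul(Pow(Add(16, L), -1), Mul(2, L)) = Mul(2, L, Pow(Add(16, L), -1)))
Mul(Add(-22533, Function('o')(59, 102)), Pow(Add(-39796, Function('j')(M)), -1)) = Mul(Add(-22533, Add(4, 102)), Pow(Add(-39796, Mul(2, -210, Pow(Add(16, -210), -1))), -1)) = Mul(Add(-22533, 106), Pow(Add(-39796, Mul(2, -210, Pow(-194, -1))), -1)) = Mul(-22427, Pow(Add(-39796, Mul(2, -210, Rational(-1, 194))), -1)) = Mul(-22427, Pow(Add(-39796, Rational(210, 97)), -1)) = Mul(-22427, Pow(Rational(-3860002, 97), -1)) = Mul(-22427, Rational(-97, 3860002)) = Rational(2175419, 3860002)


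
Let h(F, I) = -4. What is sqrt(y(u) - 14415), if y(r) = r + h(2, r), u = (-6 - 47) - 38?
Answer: I*sqrt(14510) ≈ 120.46*I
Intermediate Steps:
u = -91 (u = -53 - 38 = -91)
y(r) = -4 + r (y(r) = r - 4 = -4 + r)
sqrt(y(u) - 14415) = sqrt((-4 - 91) - 14415) = sqrt(-95 - 14415) = sqrt(-14510) = I*sqrt(14510)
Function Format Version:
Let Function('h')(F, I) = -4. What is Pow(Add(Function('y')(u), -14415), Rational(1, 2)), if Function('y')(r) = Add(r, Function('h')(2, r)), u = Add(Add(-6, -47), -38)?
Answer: Mul(I, Pow(14510, Rational(1, 2))) ≈ Mul(120.46, I)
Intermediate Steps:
u = -91 (u = Add(-53, -38) = -91)
Function('y')(r) = Add(-4, r) (Function('y')(r) = Add(r, -4) = Add(-4, r))
Pow(Add(Function('y')(u), -14415), Rational(1, 2)) = Pow(Add(Add(-4, -91), -14415), Rational(1, 2)) = Pow(Add(-95, -14415), Rational(1, 2)) = Pow(-14510, Rational(1, 2)) = Mul(I, Pow(14510, Rational(1, 2)))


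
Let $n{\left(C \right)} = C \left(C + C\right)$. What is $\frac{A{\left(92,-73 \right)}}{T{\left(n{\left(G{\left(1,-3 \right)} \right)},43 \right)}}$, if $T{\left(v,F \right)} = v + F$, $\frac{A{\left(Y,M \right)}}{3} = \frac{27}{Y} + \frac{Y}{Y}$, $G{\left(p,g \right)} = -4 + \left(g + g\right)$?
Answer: $\frac{119}{7452} \approx 0.015969$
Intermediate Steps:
$G{\left(p,g \right)} = -4 + 2 g$
$A{\left(Y,M \right)} = 3 + \frac{81}{Y}$ ($A{\left(Y,M \right)} = 3 \left(\frac{27}{Y} + \frac{Y}{Y}\right) = 3 \left(\frac{27}{Y} + 1\right) = 3 \left(1 + \frac{27}{Y}\right) = 3 + \frac{81}{Y}$)
$n{\left(C \right)} = 2 C^{2}$ ($n{\left(C \right)} = C 2 C = 2 C^{2}$)
$T{\left(v,F \right)} = F + v$
$\frac{A{\left(92,-73 \right)}}{T{\left(n{\left(G{\left(1,-3 \right)} \right)},43 \right)}} = \frac{3 + \frac{81}{92}}{43 + 2 \left(-4 + 2 \left(-3\right)\right)^{2}} = \frac{3 + 81 \cdot \frac{1}{92}}{43 + 2 \left(-4 - 6\right)^{2}} = \frac{3 + \frac{81}{92}}{43 + 2 \left(-10\right)^{2}} = \frac{357}{92 \left(43 + 2 \cdot 100\right)} = \frac{357}{92 \left(43 + 200\right)} = \frac{357}{92 \cdot 243} = \frac{357}{92} \cdot \frac{1}{243} = \frac{119}{7452}$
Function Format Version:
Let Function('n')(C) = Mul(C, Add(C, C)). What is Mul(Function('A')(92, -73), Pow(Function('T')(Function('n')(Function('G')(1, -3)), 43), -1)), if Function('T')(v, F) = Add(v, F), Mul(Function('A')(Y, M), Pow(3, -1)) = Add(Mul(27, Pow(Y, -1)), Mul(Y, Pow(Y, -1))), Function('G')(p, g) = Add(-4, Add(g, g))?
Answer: Rational(119, 7452) ≈ 0.015969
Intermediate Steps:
Function('G')(p, g) = Add(-4, Mul(2, g))
Function('A')(Y, M) = Add(3, Mul(81, Pow(Y, -1))) (Function('A')(Y, M) = Mul(3, Add(Mul(27, Pow(Y, -1)), Mul(Y, Pow(Y, -1)))) = Mul(3, Add(Mul(27, Pow(Y, -1)), 1)) = Mul(3, Add(1, Mul(27, Pow(Y, -1)))) = Add(3, Mul(81, Pow(Y, -1))))
Function('n')(C) = Mul(2, Pow(C, 2)) (Function('n')(C) = Mul(C, Mul(2, C)) = Mul(2, Pow(C, 2)))
Function('T')(v, F) = Add(F, v)
Mul(Function('A')(92, -73), Pow(Function('T')(Function('n')(Function('G')(1, -3)), 43), -1)) = Mul(Add(3, Mul(81, Pow(92, -1))), Pow(Add(43, Mul(2, Pow(Add(-4, Mul(2, -3)), 2))), -1)) = Mul(Add(3, Mul(81, Rational(1, 92))), Pow(Add(43, Mul(2, Pow(Add(-4, -6), 2))), -1)) = Mul(Add(3, Rational(81, 92)), Pow(Add(43, Mul(2, Pow(-10, 2))), -1)) = Mul(Rational(357, 92), Pow(Add(43, Mul(2, 100)), -1)) = Mul(Rational(357, 92), Pow(Add(43, 200), -1)) = Mul(Rational(357, 92), Pow(243, -1)) = Mul(Rational(357, 92), Rational(1, 243)) = Rational(119, 7452)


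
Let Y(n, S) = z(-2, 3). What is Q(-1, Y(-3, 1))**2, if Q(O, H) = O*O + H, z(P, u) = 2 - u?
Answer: 0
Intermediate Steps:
Y(n, S) = -1 (Y(n, S) = 2 - 1*3 = 2 - 3 = -1)
Q(O, H) = H + O**2 (Q(O, H) = O**2 + H = H + O**2)
Q(-1, Y(-3, 1))**2 = (-1 + (-1)**2)**2 = (-1 + 1)**2 = 0**2 = 0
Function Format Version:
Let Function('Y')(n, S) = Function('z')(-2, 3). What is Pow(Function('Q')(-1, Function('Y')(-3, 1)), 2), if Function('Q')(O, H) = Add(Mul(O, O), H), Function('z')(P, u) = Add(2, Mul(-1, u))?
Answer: 0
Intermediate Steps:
Function('Y')(n, S) = -1 (Function('Y')(n, S) = Add(2, Mul(-1, 3)) = Add(2, -3) = -1)
Function('Q')(O, H) = Add(H, Pow(O, 2)) (Function('Q')(O, H) = Add(Pow(O, 2), H) = Add(H, Pow(O, 2)))
Pow(Function('Q')(-1, Function('Y')(-3, 1)), 2) = Pow(Add(-1, Pow(-1, 2)), 2) = Pow(Add(-1, 1), 2) = Pow(0, 2) = 0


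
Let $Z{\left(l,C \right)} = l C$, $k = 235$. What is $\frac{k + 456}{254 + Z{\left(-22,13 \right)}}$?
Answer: $- \frac{691}{32} \approx -21.594$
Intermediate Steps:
$Z{\left(l,C \right)} = C l$
$\frac{k + 456}{254 + Z{\left(-22,13 \right)}} = \frac{235 + 456}{254 + 13 \left(-22\right)} = \frac{691}{254 - 286} = \frac{691}{-32} = 691 \left(- \frac{1}{32}\right) = - \frac{691}{32}$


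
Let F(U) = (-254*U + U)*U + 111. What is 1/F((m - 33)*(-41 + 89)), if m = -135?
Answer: -1/16452108177 ≈ -6.0782e-11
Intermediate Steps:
F(U) = 111 - 253*U² (F(U) = (-253*U)*U + 111 = -253*U² + 111 = 111 - 253*U²)
1/F((m - 33)*(-41 + 89)) = 1/(111 - 253*(-135 - 33)²*(-41 + 89)²) = 1/(111 - 253*(-168*48)²) = 1/(111 - 253*(-8064)²) = 1/(111 - 253*65028096) = 1/(111 - 16452108288) = 1/(-16452108177) = -1/16452108177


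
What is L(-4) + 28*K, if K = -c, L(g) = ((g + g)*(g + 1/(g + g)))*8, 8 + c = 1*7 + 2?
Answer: 236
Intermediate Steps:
c = 1 (c = -8 + (1*7 + 2) = -8 + (7 + 2) = -8 + 9 = 1)
L(g) = 16*g*(g + 1/(2*g)) (L(g) = ((2*g)*(g + 1/(2*g)))*8 = (2*g*(g + 1/(2*g)))*8 = 16*g*(g + 1/(2*g)))
K = -1 (K = -1*1 = -1)
L(-4) + 28*K = (8 + 16*(-4)²) + 28*(-1) = (8 + 16*16) - 28 = (8 + 256) - 28 = 264 - 28 = 236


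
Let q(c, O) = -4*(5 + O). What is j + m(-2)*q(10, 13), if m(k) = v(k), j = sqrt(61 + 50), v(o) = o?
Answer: 144 + sqrt(111) ≈ 154.54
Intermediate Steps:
j = sqrt(111) ≈ 10.536
m(k) = k
q(c, O) = -20 - 4*O
j + m(-2)*q(10, 13) = sqrt(111) - 2*(-20 - 4*13) = sqrt(111) - 2*(-20 - 52) = sqrt(111) - 2*(-72) = sqrt(111) + 144 = 144 + sqrt(111)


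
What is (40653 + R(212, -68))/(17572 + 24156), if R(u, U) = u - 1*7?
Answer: 20429/20864 ≈ 0.97915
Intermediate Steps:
R(u, U) = -7 + u (R(u, U) = u - 7 = -7 + u)
(40653 + R(212, -68))/(17572 + 24156) = (40653 + (-7 + 212))/(17572 + 24156) = (40653 + 205)/41728 = 40858*(1/41728) = 20429/20864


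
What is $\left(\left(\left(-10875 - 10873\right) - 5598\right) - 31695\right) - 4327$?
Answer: $-63368$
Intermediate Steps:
$\left(\left(\left(-10875 - 10873\right) - 5598\right) - 31695\right) - 4327 = \left(\left(-21748 - 5598\right) - 31695\right) - 4327 = \left(-27346 - 31695\right) - 4327 = -59041 - 4327 = -63368$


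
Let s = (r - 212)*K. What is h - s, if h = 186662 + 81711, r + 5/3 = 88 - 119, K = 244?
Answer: 984215/3 ≈ 3.2807e+5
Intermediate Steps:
r = -98/3 (r = -5/3 + (88 - 119) = -5/3 - 31 = -98/3 ≈ -32.667)
s = -179096/3 (s = (-98/3 - 212)*244 = -734/3*244 = -179096/3 ≈ -59699.)
h = 268373
h - s = 268373 - 1*(-179096/3) = 268373 + 179096/3 = 984215/3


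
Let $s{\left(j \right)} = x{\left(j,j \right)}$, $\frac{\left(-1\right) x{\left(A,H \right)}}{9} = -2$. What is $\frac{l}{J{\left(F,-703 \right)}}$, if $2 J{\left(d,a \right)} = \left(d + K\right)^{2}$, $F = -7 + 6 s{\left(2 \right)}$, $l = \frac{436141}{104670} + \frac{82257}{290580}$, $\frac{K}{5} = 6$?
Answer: $\frac{4511456399}{8699199376410} \approx 0.00051861$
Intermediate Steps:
$K = 30$ ($K = 5 \cdot 6 = 30$)
$x{\left(A,H \right)} = 18$ ($x{\left(A,H \right)} = \left(-9\right) \left(-2\right) = 18$)
$s{\left(j \right)} = 18$
$l = \frac{4511456399}{1013833620}$ ($l = 436141 \cdot \frac{1}{104670} + 82257 \cdot \frac{1}{290580} = \frac{436141}{104670} + \frac{27419}{96860} = \frac{4511456399}{1013833620} \approx 4.4499$)
$F = 101$ ($F = -7 + 6 \cdot 18 = -7 + 108 = 101$)
$J{\left(d,a \right)} = \frac{\left(30 + d\right)^{2}}{2}$ ($J{\left(d,a \right)} = \frac{\left(d + 30\right)^{2}}{2} = \frac{\left(30 + d\right)^{2}}{2}$)
$\frac{l}{J{\left(F,-703 \right)}} = \frac{4511456399}{1013833620 \frac{\left(30 + 101\right)^{2}}{2}} = \frac{4511456399}{1013833620 \frac{131^{2}}{2}} = \frac{4511456399}{1013833620 \cdot \frac{1}{2} \cdot 17161} = \frac{4511456399}{1013833620 \cdot \frac{17161}{2}} = \frac{4511456399}{1013833620} \cdot \frac{2}{17161} = \frac{4511456399}{8699199376410}$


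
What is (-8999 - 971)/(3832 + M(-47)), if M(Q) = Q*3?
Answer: -9970/3691 ≈ -2.7012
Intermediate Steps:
M(Q) = 3*Q
(-8999 - 971)/(3832 + M(-47)) = (-8999 - 971)/(3832 + 3*(-47)) = -9970/(3832 - 141) = -9970/3691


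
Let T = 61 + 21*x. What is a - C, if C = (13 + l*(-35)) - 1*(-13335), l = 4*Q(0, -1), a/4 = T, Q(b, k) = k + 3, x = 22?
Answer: -10976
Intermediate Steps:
Q(b, k) = 3 + k
T = 523 (T = 61 + 21*22 = 61 + 462 = 523)
a = 2092 (a = 4*523 = 2092)
l = 8 (l = 4*(3 - 1) = 4*2 = 8)
C = 13068 (C = (13 + 8*(-35)) - 1*(-13335) = (13 - 280) + 13335 = -267 + 13335 = 13068)
a - C = 2092 - 1*13068 = 2092 - 13068 = -10976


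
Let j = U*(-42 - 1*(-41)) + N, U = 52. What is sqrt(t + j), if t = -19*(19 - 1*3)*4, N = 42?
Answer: I*sqrt(1226) ≈ 35.014*I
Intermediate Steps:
t = -1216 (t = -19*(19 - 3)*4 = -19*16*4 = -304*4 = -1216)
j = -10 (j = 52*(-42 - 1*(-41)) + 42 = 52*(-42 + 41) + 42 = 52*(-1) + 42 = -52 + 42 = -10)
sqrt(t + j) = sqrt(-1216 - 10) = sqrt(-1226) = I*sqrt(1226)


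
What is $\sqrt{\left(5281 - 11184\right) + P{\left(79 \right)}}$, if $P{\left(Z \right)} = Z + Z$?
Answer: $i \sqrt{5745} \approx 75.796 i$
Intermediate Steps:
$P{\left(Z \right)} = 2 Z$
$\sqrt{\left(5281 - 11184\right) + P{\left(79 \right)}} = \sqrt{\left(5281 - 11184\right) + 2 \cdot 79} = \sqrt{-5903 + 158} = \sqrt{-5745} = i \sqrt{5745}$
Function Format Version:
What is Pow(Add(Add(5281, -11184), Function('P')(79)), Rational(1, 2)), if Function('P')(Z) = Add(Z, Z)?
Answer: Mul(I, Pow(5745, Rational(1, 2))) ≈ Mul(75.796, I)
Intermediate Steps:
Function('P')(Z) = Mul(2, Z)
Pow(Add(Add(5281, -11184), Function('P')(79)), Rational(1, 2)) = Pow(Add(Add(5281, -11184), Mul(2, 79)), Rational(1, 2)) = Pow(Add(-5903, 158), Rational(1, 2)) = Pow(-5745, Rational(1, 2)) = Mul(I, Pow(5745, Rational(1, 2)))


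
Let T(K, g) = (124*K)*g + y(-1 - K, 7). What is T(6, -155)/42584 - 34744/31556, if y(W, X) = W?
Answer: -1279699327/335945176 ≈ -3.8092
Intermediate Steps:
T(K, g) = -1 - K + 124*K*g (T(K, g) = (124*K)*g + (-1 - K) = 124*K*g + (-1 - K) = -1 - K + 124*K*g)
T(6, -155)/42584 - 34744/31556 = (-1 - 1*6 + 124*6*(-155))/42584 - 34744/31556 = (-1 - 6 - 115320)*(1/42584) - 34744*1/31556 = -115327*1/42584 - 8686/7889 = -115327/42584 - 8686/7889 = -1279699327/335945176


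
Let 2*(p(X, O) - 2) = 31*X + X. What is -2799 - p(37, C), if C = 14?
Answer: -3393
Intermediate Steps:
p(X, O) = 2 + 16*X (p(X, O) = 2 + (31*X + X)/2 = 2 + (32*X)/2 = 2 + 16*X)
-2799 - p(37, C) = -2799 - (2 + 16*37) = -2799 - (2 + 592) = -2799 - 1*594 = -2799 - 594 = -3393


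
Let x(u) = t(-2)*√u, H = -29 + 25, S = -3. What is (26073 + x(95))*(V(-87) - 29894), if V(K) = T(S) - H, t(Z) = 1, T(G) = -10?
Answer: -779582700 - 29900*√95 ≈ -7.7987e+8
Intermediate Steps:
H = -4
x(u) = √u (x(u) = 1*√u = √u)
V(K) = -6 (V(K) = -10 - 1*(-4) = -10 + 4 = -6)
(26073 + x(95))*(V(-87) - 29894) = (26073 + √95)*(-6 - 29894) = (26073 + √95)*(-29900) = -779582700 - 29900*√95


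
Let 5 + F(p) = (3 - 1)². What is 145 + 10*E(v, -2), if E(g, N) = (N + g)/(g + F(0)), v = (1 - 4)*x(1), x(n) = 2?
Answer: 1095/7 ≈ 156.43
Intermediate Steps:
F(p) = -1 (F(p) = -5 + (3 - 1)² = -5 + 2² = -5 + 4 = -1)
v = -6 (v = (1 - 4)*2 = -3*2 = -6)
E(g, N) = (N + g)/(-1 + g) (E(g, N) = (N + g)/(g - 1) = (N + g)/(-1 + g))
145 + 10*E(v, -2) = 145 + 10*((-2 - 6)/(-1 - 6)) = 145 + 10*(-8/(-7)) = 145 + 10*(-⅐*(-8)) = 145 + 10*(8/7) = 145 + 80/7 = 1095/7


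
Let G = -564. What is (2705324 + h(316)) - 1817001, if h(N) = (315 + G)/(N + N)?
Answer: 561419887/632 ≈ 8.8832e+5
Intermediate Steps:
h(N) = -249/(2*N) (h(N) = (315 - 564)/(N + N) = -249*1/(2*N) = -249/(2*N))
(2705324 + h(316)) - 1817001 = (2705324 - 249/2/316) - 1817001 = (2705324 - 249/2*1/316) - 1817001 = (2705324 - 249/632) - 1817001 = 1709764519/632 - 1817001 = 561419887/632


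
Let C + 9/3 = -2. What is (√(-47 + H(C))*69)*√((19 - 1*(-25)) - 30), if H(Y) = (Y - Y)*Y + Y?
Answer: 138*I*√182 ≈ 1861.7*I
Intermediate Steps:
C = -5 (C = -3 - 2 = -5)
H(Y) = Y (H(Y) = 0*Y + Y = 0 + Y = Y)
(√(-47 + H(C))*69)*√((19 - 1*(-25)) - 30) = (√(-47 - 5)*69)*√((19 - 1*(-25)) - 30) = (√(-52)*69)*√((19 + 25) - 30) = ((2*I*√13)*69)*√(44 - 30) = (138*I*√13)*√14 = 138*I*√182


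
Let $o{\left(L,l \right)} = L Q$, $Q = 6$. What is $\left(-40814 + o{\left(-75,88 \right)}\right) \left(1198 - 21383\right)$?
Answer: $832913840$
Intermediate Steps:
$o{\left(L,l \right)} = 6 L$ ($o{\left(L,l \right)} = L 6 = 6 L$)
$\left(-40814 + o{\left(-75,88 \right)}\right) \left(1198 - 21383\right) = \left(-40814 + 6 \left(-75\right)\right) \left(1198 - 21383\right) = \left(-40814 - 450\right) \left(-20185\right) = \left(-41264\right) \left(-20185\right) = 832913840$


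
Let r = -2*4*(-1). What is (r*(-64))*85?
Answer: -43520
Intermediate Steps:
r = 8 (r = -8*(-1) = 8)
(r*(-64))*85 = (8*(-64))*85 = -512*85 = -43520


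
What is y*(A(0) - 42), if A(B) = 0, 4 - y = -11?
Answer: -630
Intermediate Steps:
y = 15 (y = 4 - 1*(-11) = 4 + 11 = 15)
y*(A(0) - 42) = 15*(0 - 42) = 15*(-42) = -630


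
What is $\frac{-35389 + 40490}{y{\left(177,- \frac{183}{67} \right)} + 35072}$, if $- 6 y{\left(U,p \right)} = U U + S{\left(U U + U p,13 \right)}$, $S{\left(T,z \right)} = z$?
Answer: $\frac{15303}{89545} \approx 0.1709$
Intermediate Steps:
$y{\left(U,p \right)} = - \frac{13}{6} - \frac{U^{2}}{6}$ ($y{\left(U,p \right)} = - \frac{U U + 13}{6} = - \frac{U^{2} + 13}{6} = - \frac{13 + U^{2}}{6} = - \frac{13}{6} - \frac{U^{2}}{6}$)
$\frac{-35389 + 40490}{y{\left(177,- \frac{183}{67} \right)} + 35072} = \frac{-35389 + 40490}{\left(- \frac{13}{6} - \frac{177^{2}}{6}\right) + 35072} = \frac{5101}{\left(- \frac{13}{6} - \frac{10443}{2}\right) + 35072} = \frac{5101}{- \frac{15671}{3} + 35072} = \frac{5101}{\frac{89545}{3}} = 5101 \cdot \frac{3}{89545} = \frac{15303}{89545}$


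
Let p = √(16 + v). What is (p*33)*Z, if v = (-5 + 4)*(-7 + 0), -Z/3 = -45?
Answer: 4455*√23 ≈ 21365.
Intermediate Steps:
Z = 135 (Z = -3*(-45) = 135)
v = 7 (v = -1*(-7) = 7)
p = √23 (p = √(16 + 7) = √23 ≈ 4.7958)
(p*33)*Z = (√23*33)*135 = (33*√23)*135 = 4455*√23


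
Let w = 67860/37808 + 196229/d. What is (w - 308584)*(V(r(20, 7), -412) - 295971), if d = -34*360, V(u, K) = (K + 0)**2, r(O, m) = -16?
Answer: 66273807072822217/1701360 ≈ 3.8953e+10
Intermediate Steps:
V(u, K) = K**2
d = -12240
w = -24222131/1701360 (w = 67860/37808 + 196229/(-12240) = 67860*(1/37808) + 196229*(-1/12240) = 16965/9452 - 196229/12240 = -24222131/1701360 ≈ -14.237)
(w - 308584)*(V(r(20, 7), -412) - 295971) = (-24222131/1701360 - 308584)*((-412)**2 - 295971) = -525036696371*(169744 - 295971)/1701360 = -525036696371/1701360*(-126227) = 66273807072822217/1701360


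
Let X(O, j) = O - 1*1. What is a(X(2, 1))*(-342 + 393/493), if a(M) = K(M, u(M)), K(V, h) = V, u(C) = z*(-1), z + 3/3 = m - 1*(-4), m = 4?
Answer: -168213/493 ≈ -341.20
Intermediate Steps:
z = 7 (z = -1 + (4 - 1*(-4)) = -1 + (4 + 4) = -1 + 8 = 7)
X(O, j) = -1 + O (X(O, j) = O - 1 = -1 + O)
u(C) = -7 (u(C) = 7*(-1) = -7)
a(M) = M
a(X(2, 1))*(-342 + 393/493) = (-1 + 2)*(-342 + 393/493) = 1*(-342 + 393*(1/493)) = 1*(-342 + 393/493) = 1*(-168213/493) = -168213/493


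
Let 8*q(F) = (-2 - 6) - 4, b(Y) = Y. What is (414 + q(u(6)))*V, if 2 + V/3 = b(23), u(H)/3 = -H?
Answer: 51975/2 ≈ 25988.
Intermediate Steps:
u(H) = -3*H (u(H) = 3*(-H) = -3*H)
V = 63 (V = -6 + 3*23 = -6 + 69 = 63)
q(F) = -3/2 (q(F) = ((-2 - 6) - 4)/8 = (-8 - 4)/8 = (⅛)*(-12) = -3/2)
(414 + q(u(6)))*V = (414 - 3/2)*63 = (825/2)*63 = 51975/2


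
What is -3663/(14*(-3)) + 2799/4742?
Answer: 1457292/16597 ≈ 87.805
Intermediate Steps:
-3663/(14*(-3)) + 2799/4742 = -3663/(-42) + 2799*(1/4742) = -3663*(-1/42) + 2799/4742 = 1221/14 + 2799/4742 = 1457292/16597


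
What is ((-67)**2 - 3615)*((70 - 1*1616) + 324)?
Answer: -1068028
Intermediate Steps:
((-67)**2 - 3615)*((70 - 1*1616) + 324) = (4489 - 3615)*((70 - 1616) + 324) = 874*(-1546 + 324) = 874*(-1222) = -1068028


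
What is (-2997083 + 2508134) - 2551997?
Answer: -3040946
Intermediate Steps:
(-2997083 + 2508134) - 2551997 = -488949 - 2551997 = -3040946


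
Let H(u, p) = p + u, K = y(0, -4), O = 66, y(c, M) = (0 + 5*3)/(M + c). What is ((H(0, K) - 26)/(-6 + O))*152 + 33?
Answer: -1271/30 ≈ -42.367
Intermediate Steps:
y(c, M) = 15/(M + c) (y(c, M) = (0 + 15)/(M + c) = 15/(M + c))
K = -15/4 (K = 15/(-4 + 0) = 15/(-4) = 15*(-¼) = -15/4 ≈ -3.7500)
((H(0, K) - 26)/(-6 + O))*152 + 33 = (((-15/4 + 0) - 26)/(-6 + 66))*152 + 33 = ((-15/4 - 26)/60)*152 + 33 = -119/4*1/60*152 + 33 = -119/240*152 + 33 = -2261/30 + 33 = -1271/30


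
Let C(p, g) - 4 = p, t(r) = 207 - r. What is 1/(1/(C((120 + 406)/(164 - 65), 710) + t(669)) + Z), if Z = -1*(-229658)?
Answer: 44816/10292352829 ≈ 4.3543e-6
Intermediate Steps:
C(p, g) = 4 + p
Z = 229658
1/(1/(C((120 + 406)/(164 - 65), 710) + t(669)) + Z) = 1/(1/((4 + (120 + 406)/(164 - 65)) + (207 - 1*669)) + 229658) = 1/(1/((4 + 526/99) + (207 - 669)) + 229658) = 1/(1/((4 + 526*(1/99)) - 462) + 229658) = 1/(1/((4 + 526/99) - 462) + 229658) = 1/(1/(922/99 - 462) + 229658) = 1/(1/(-44816/99) + 229658) = 1/(-99/44816 + 229658) = 1/(10292352829/44816) = 44816/10292352829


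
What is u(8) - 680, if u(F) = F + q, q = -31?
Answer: -703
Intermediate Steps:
u(F) = -31 + F (u(F) = F - 31 = -31 + F)
u(8) - 680 = (-31 + 8) - 680 = -23 - 680 = -703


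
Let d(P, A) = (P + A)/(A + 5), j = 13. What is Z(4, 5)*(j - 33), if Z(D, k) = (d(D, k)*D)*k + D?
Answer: -440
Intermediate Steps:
d(P, A) = (A + P)/(5 + A)
Z(D, k) = D + D*k*(D + k)/(5 + k) (Z(D, k) = (((k + D)/(5 + k))*D)*k + D = (((D + k)/(5 + k))*D)*k + D = (D*(D + k)/(5 + k))*k + D = D*k*(D + k)/(5 + k) + D = D + D*k*(D + k)/(5 + k))
Z(4, 5)*(j - 33) = (4*(5 + 5 + 5*(4 + 5))/(5 + 5))*(13 - 33) = (4*(5 + 5 + 5*9)/10)*(-20) = (4*(⅒)*(5 + 5 + 45))*(-20) = (4*(⅒)*55)*(-20) = 22*(-20) = -440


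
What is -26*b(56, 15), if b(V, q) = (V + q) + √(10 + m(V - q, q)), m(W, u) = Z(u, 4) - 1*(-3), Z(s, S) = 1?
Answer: -1846 - 26*√14 ≈ -1943.3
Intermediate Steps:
m(W, u) = 4 (m(W, u) = 1 - 1*(-3) = 1 + 3 = 4)
b(V, q) = V + q + √14 (b(V, q) = (V + q) + √(10 + 4) = (V + q) + √14 = V + q + √14)
-26*b(56, 15) = -26*(56 + 15 + √14) = -26*(71 + √14) = -1846 - 26*√14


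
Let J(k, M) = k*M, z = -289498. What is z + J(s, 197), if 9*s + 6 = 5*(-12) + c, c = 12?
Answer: -290680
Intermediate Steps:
s = -6 (s = -2/3 + (5*(-12) + 12)/9 = -2/3 + (-60 + 12)/9 = -2/3 + (1/9)*(-48) = -2/3 - 16/3 = -6)
J(k, M) = M*k
z + J(s, 197) = -289498 + 197*(-6) = -289498 - 1182 = -290680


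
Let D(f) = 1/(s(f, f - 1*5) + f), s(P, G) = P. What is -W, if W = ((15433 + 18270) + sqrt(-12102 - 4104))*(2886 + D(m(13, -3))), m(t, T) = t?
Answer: -2528972011/26 - 75037*I*sqrt(16206)/26 ≈ -9.7268e+7 - 3.674e+5*I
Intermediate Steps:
D(f) = 1/(2*f) (D(f) = 1/(f + f) = 1/(2*f))
W = 2528972011/26 + 75037*I*sqrt(16206)/26 (W = ((15433 + 18270) + sqrt(-12102 - 4104))*(2886 + (1/2)/13) = (33703 + sqrt(-16206))*(2886 + (1/2)*(1/13)) = (33703 + I*sqrt(16206))*(2886 + 1/26) = (33703 + I*sqrt(16206))*(75037/26) = 2528972011/26 + 75037*I*sqrt(16206)/26 ≈ 9.7268e+7 + 3.674e+5*I)
-W = -(2528972011/26 + 75037*I*sqrt(16206)/26) = -2528972011/26 - 75037*I*sqrt(16206)/26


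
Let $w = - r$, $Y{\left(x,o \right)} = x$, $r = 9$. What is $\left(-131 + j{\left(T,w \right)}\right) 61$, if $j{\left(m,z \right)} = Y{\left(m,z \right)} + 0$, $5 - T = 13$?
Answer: $-8479$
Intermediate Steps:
$w = -9$ ($w = \left(-1\right) 9 = -9$)
$T = -8$ ($T = 5 - 13 = -8$)
$j{\left(m,z \right)} = m$ ($j{\left(m,z \right)} = m + 0 = m$)
$\left(-131 + j{\left(T,w \right)}\right) 61 = \left(-131 - 8\right) 61 = \left(-139\right) 61 = -8479$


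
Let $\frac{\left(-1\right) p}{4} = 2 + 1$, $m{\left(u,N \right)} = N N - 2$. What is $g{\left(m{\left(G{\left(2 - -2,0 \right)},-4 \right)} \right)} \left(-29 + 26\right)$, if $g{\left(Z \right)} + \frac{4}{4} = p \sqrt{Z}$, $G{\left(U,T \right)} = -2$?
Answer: $3 + 36 \sqrt{14} \approx 137.7$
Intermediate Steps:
$m{\left(u,N \right)} = -2 + N^{2}$ ($m{\left(u,N \right)} = N^{2} - 2 = -2 + N^{2}$)
$p = -12$ ($p = - 4 \left(2 + 1\right) = \left(-4\right) 3 = -12$)
$g{\left(Z \right)} = -1 - 12 \sqrt{Z}$
$g{\left(m{\left(G{\left(2 - -2,0 \right)},-4 \right)} \right)} \left(-29 + 26\right) = \left(-1 - 12 \sqrt{-2 + \left(-4\right)^{2}}\right) \left(-29 + 26\right) = \left(-1 - 12 \sqrt{-2 + 16}\right) \left(-3\right) = \left(-1 - 12 \sqrt{14}\right) \left(-3\right) = 3 + 36 \sqrt{14}$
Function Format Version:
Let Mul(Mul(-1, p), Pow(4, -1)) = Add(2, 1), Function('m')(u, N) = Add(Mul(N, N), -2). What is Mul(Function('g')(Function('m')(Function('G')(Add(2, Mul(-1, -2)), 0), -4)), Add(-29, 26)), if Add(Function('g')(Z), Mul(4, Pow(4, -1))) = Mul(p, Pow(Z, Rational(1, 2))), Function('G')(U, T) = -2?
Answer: Add(3, Mul(36, Pow(14, Rational(1, 2)))) ≈ 137.70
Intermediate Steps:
Function('m')(u, N) = Add(-2, Pow(N, 2)) (Function('m')(u, N) = Add(Pow(N, 2), -2) = Add(-2, Pow(N, 2)))
p = -12 (p = Mul(-4, Add(2, 1)) = Mul(-4, 3) = -12)
Function('g')(Z) = Add(-1, Mul(-12, Pow(Z, Rational(1, 2))))
Mul(Function('g')(Function('m')(Function('G')(Add(2, Mul(-1, -2)), 0), -4)), Add(-29, 26)) = Mul(Add(-1, Mul(-12, Pow(Add(-2, Pow(-4, 2)), Rational(1, 2)))), Add(-29, 26)) = Mul(Add(-1, Mul(-12, Pow(Add(-2, 16), Rational(1, 2)))), -3) = Mul(Add(-1, Mul(-12, Pow(14, Rational(1, 2)))), -3) = Add(3, Mul(36, Pow(14, Rational(1, 2))))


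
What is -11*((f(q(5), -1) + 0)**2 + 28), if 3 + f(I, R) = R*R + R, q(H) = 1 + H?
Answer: -407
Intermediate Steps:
f(I, R) = -3 + R + R**2 (f(I, R) = -3 + (R*R + R) = -3 + (R**2 + R) = -3 + (R + R**2) = -3 + R + R**2)
-11*((f(q(5), -1) + 0)**2 + 28) = -11*(((-3 - 1 + (-1)**2) + 0)**2 + 28) = -11*(((-3 - 1 + 1) + 0)**2 + 28) = -11*((-3 + 0)**2 + 28) = -11*((-3)**2 + 28) = -11*(9 + 28) = -11*37 = -407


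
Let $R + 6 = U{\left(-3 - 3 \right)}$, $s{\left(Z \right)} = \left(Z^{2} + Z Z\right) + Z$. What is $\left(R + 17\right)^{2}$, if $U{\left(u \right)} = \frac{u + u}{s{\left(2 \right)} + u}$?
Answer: $64$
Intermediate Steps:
$s{\left(Z \right)} = Z + 2 Z^{2}$ ($s{\left(Z \right)} = \left(Z^{2} + Z^{2}\right) + Z = 2 Z^{2} + Z = Z + 2 Z^{2}$)
$U{\left(u \right)} = \frac{2 u}{10 + u}$ ($U{\left(u \right)} = \frac{u + u}{2 \left(1 + 2 \cdot 2\right) + u} = \frac{2 u}{2 \left(1 + 4\right) + u} = \frac{2 u}{2 \cdot 5 + u} = \frac{2 u}{10 + u}$)
$R = -9$ ($R = -6 + \frac{2 \left(-3 - 3\right)}{10 - 6} = -6 + 2 \left(-6\right) \frac{1}{10 - 6} = -6 + 2 \left(-6\right) \frac{1}{4} = -6 - 3 = -9$)
$\left(R + 17\right)^{2} = \left(-9 + 17\right)^{2} = 8^{2} = 64$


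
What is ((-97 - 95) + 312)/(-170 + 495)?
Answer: 24/65 ≈ 0.36923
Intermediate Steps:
((-97 - 95) + 312)/(-170 + 495) = (-192 + 312)/325 = 120*(1/325) = 24/65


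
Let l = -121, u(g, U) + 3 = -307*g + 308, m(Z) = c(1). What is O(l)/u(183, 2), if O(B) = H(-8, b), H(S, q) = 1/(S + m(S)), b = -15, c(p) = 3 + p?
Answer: 1/223504 ≈ 4.4742e-6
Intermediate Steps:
m(Z) = 4 (m(Z) = 3 + 1 = 4)
u(g, U) = 305 - 307*g (u(g, U) = -3 + (-307*g + 308) = -3 + (308 - 307*g) = 305 - 307*g)
H(S, q) = 1/(4 + S) (H(S, q) = 1/(S + 4) = 1/(4 + S))
O(B) = -¼ (O(B) = 1/(4 - 8) = 1/(-4) = -¼)
O(l)/u(183, 2) = -1/(4*(305 - 307*183)) = -1/(4*(305 - 56181)) = -¼/(-55876) = -¼*(-1/55876) = 1/223504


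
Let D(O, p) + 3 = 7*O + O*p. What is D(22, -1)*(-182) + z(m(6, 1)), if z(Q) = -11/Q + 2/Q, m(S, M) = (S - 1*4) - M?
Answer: -23487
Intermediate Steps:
m(S, M) = -4 + S - M (m(S, M) = (S - 4) - M = (-4 + S) - M = -4 + S - M)
D(O, p) = -3 + 7*O + O*p (D(O, p) = -3 + (7*O + O*p) = -3 + 7*O + O*p)
z(Q) = -9/Q
D(22, -1)*(-182) + z(m(6, 1)) = (-3 + 7*22 + 22*(-1))*(-182) - 9/(-4 + 6 - 1*1) = (-3 + 154 - 22)*(-182) - 9/(-4 + 6 - 1) = 129*(-182) - 9/1 = -23478 - 9*1 = -23478 - 9 = -23487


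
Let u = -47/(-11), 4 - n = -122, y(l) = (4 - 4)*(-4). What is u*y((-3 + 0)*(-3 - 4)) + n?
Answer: 126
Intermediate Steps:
y(l) = 0 (y(l) = 0*(-4) = 0)
n = 126 (n = 4 - 1*(-122) = 4 + 122 = 126)
u = 47/11 (u = -47*(-1/11) = 47/11 ≈ 4.2727)
u*y((-3 + 0)*(-3 - 4)) + n = (47/11)*0 + 126 = 0 + 126 = 126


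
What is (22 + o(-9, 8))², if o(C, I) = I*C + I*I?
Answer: 196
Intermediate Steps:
o(C, I) = I² + C*I (o(C, I) = C*I + I² = I² + C*I)
(22 + o(-9, 8))² = (22 + 8*(-9 + 8))² = (22 + 8*(-1))² = (22 - 8)² = 14² = 196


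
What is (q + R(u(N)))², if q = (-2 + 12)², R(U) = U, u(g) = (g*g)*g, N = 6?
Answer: 99856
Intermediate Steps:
u(g) = g³ (u(g) = g²*g = g³)
q = 100 (q = 10² = 100)
(q + R(u(N)))² = (100 + 6³)² = (100 + 216)² = 316² = 99856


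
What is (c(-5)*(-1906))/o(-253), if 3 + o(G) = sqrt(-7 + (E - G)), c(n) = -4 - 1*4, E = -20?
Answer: 45744/217 + 15248*sqrt(226)/217 ≈ 1267.2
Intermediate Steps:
c(n) = -8 (c(n) = -4 - 4 = -8)
o(G) = -3 + sqrt(-27 - G) (o(G) = -3 + sqrt(-7 + (-20 - G)) = -3 + sqrt(-27 - G))
(c(-5)*(-1906))/o(-253) = (-8*(-1906))/(-3 + sqrt(-27 - 1*(-253))) = 15248/(-3 + sqrt(-27 + 253)) = 15248/(-3 + sqrt(226))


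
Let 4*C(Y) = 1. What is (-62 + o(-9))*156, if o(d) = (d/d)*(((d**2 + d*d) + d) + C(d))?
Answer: 14235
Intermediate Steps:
C(Y) = 1/4 (C(Y) = (1/4)*1 = 1/4)
o(d) = 1/4 + d + 2*d**2 (o(d) = (d/d)*(((d**2 + d*d) + d) + 1/4) = 1*(((d**2 + d**2) + d) + 1/4) = 1*((2*d**2 + d) + 1/4) = 1*((d + 2*d**2) + 1/4) = 1*(1/4 + d + 2*d**2) = 1/4 + d + 2*d**2)
(-62 + o(-9))*156 = (-62 + (1/4 - 9 + 2*(-9)**2))*156 = (-62 + (1/4 - 9 + 2*81))*156 = (-62 + (1/4 - 9 + 162))*156 = (-62 + 613/4)*156 = (365/4)*156 = 14235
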